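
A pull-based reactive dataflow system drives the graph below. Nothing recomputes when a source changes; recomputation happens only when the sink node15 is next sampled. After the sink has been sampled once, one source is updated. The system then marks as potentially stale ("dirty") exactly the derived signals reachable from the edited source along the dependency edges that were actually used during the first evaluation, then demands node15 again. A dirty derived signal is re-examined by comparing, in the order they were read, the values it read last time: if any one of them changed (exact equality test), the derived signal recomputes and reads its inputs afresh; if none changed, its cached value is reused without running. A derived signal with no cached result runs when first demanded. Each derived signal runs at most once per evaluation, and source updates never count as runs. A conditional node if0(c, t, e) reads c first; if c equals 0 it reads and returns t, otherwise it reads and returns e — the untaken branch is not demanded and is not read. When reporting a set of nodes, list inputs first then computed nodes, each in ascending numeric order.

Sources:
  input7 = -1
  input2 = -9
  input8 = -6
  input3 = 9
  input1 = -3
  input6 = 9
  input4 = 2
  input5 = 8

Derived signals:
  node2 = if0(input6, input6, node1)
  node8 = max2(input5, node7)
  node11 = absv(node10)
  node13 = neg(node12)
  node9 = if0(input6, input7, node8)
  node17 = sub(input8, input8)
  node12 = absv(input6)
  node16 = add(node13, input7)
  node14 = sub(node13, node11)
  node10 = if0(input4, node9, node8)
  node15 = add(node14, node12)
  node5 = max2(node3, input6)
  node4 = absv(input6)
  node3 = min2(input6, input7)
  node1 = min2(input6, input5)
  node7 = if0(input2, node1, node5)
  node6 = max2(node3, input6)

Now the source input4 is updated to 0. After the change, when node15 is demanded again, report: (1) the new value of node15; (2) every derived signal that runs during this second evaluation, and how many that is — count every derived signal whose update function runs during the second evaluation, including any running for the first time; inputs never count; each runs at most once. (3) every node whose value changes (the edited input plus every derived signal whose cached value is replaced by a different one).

First evaluation (everything demanded from the output):
  node3 = min2(9, -1) = -1
  node5 = max2(-1, 9) = 9
  node7 = if0(input2=-9 -> else branch node5) = 9
  node8 = max2(8, 9) = 9
  node10 = if0(input4=2 -> else branch node8) = 9
  node11 = absv(9) = 9
  node12 = absv(9) = 9
  node13 = neg(9) = -9
  node14 = sub(-9, 9) = -18
  node15 = add(-18, 9) = -9

Propagation after the edit:
  node9: demanded for the first time — runs, produces 9.
  node10: runs — input4 2->0; result 9 (same value as before).
  node11: checked — values it read are unchanged (node10 unchanged); reused cached 9 without running.
  node14: checked — values it read are unchanged (node13 unchanged, node11 unchanged); reused cached -18 without running.
  node15: checked — values it read are unchanged (node14 unchanged, node12 unchanged); reused cached -9 without running.

Key observation: a condition flipped, so demand reaches new nodes — node9 runs for the first time.

New value of node15: -9.
Derived signals that run: node9, node10 — 2 in total.
Values that change: input4.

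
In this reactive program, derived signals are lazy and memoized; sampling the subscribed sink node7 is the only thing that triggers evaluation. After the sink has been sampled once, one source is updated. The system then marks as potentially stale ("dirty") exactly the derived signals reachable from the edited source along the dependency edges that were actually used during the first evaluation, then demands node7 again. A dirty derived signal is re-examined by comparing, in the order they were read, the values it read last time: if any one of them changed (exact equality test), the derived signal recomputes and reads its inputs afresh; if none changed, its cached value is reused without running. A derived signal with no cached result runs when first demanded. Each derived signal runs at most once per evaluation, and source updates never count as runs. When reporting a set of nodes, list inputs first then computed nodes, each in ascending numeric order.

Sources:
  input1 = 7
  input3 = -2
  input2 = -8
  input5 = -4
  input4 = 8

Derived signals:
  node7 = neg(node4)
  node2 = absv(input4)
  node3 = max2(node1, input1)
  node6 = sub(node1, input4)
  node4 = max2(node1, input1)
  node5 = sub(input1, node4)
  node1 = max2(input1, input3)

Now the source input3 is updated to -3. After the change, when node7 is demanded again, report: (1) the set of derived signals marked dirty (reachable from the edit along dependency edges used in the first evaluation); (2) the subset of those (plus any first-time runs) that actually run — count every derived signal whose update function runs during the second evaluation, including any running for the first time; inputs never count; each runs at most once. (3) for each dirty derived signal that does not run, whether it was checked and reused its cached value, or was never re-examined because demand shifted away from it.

First demand of the output computes:
  node1 = max2(7, -2) = 7
  node4 = max2(7, 7) = 7
  node7 = neg(7) = -7

After the edit, cleaning proceeds:
  node1: a read changed (input3 -2->-3) — executes, giving 7 — identical to its old value.
  node4: dirty, but its reads are unchanged (node1 unchanged, input1 unchanged); cached 7 stands.
  node7: dirty, but its reads are unchanged (node4 unchanged); cached -7 stands.

Note the absorption at node1: it re-runs yet its value is the same, leaving the output's value untouched.

The edit dirties: node1, node4, node7.
1 derived signals run: node1.
Cache hits after checking: node4, node7.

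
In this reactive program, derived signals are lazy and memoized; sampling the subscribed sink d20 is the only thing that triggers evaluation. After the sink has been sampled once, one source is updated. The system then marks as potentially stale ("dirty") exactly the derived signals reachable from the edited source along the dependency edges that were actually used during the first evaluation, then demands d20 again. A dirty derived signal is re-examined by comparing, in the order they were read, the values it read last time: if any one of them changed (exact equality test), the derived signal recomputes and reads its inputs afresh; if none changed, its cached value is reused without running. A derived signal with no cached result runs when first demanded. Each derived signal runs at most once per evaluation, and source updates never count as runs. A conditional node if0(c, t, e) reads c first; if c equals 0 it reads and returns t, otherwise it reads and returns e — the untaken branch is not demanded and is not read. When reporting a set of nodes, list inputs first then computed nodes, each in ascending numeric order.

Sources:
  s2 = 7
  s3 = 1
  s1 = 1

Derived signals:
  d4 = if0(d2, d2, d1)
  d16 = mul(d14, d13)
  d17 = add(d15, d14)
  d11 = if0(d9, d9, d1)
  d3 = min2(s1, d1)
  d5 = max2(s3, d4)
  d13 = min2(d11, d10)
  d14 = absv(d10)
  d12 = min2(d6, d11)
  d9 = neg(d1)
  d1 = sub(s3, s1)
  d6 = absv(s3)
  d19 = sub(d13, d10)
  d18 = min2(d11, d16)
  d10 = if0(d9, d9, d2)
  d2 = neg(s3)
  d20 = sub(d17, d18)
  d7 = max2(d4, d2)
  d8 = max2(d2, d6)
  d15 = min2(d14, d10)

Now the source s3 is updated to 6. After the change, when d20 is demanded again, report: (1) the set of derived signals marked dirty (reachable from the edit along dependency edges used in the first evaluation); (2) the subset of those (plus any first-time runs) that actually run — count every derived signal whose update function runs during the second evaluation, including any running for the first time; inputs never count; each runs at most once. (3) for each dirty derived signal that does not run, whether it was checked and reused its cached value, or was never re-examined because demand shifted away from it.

First demand of the output computes:
  d1 = sub(1, 1) = 0
  d9 = neg(0) = 0
  d10 = if0(d9=0 -> then branch d9) = 0
  d11 = if0(d9=0 -> then branch d9) = 0
  d13 = min2(0, 0) = 0
  d14 = absv(0) = 0
  d15 = min2(0, 0) = 0
  d16 = mul(0, 0) = 0
  d17 = add(0, 0) = 0
  d18 = min2(0, 0) = 0
  d20 = sub(0, 0) = 0

After the edit, cleaning proceeds:
  d1: a read changed (s3 1->6) — executes, giving 5.
  d2: had never run; runs now, result -6.
  d9: a read changed (d1 0->5) — executes, giving -5.
  d10: a read changed (d9 0->-5; d9 0->-5) — executes, giving -6.
  d11: a read changed (d9 0->-5; d9 0->-5) — executes, giving 5.
  d13: a read changed (d11 0->5; d10 0->-6) — executes, giving -6.
  d14: a read changed (d10 0->-6) — executes, giving 6.
  d15: a read changed (d14 0->6; d10 0->-6) — executes, giving -6.
  d16: a read changed (d14 0->6; d13 0->-6) — executes, giving -36.
  d17: a read changed (d15 0->-6; d14 0->6) — executes, giving 0 — identical to its old value.
  d18: a read changed (d11 0->5; d16 0->-36) — executes, giving -36.
  d20: a read changed (d18 0->-36) — executes, giving 36.

Note the branch switch — d2 had no cache and runs now for the first time.

The edit dirties: d1, d9, d10, d11, d13, d14, d15, d16, d17, d18, d20.
12 derived signals run: d1, d2, d9, d10, d11, d13, d14, d15, d16, d17, d18, d20.
No dirty derived signal escaped a run.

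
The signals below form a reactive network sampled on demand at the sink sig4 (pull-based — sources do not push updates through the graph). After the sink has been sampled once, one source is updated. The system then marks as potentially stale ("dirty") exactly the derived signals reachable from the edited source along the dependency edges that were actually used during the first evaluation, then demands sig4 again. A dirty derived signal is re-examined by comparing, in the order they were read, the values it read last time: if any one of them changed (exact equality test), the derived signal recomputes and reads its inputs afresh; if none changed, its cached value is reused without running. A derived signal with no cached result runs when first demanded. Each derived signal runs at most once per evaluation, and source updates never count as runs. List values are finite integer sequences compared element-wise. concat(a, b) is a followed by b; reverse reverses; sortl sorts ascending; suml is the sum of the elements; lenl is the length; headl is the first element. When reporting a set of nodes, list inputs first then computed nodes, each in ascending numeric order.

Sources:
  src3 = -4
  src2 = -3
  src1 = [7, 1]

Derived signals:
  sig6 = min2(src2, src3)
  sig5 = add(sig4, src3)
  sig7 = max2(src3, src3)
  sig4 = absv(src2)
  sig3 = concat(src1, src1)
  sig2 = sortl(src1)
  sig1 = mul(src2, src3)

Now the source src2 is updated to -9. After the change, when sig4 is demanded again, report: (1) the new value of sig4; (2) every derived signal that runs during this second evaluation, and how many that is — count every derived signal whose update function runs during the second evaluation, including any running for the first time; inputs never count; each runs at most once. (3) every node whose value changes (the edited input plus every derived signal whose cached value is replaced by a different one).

sig4 now evaluates to 9.
Run set: sig4 (1 run).
Changed values: src2, sig4.

Initial pass — values computed on the first demand:
  sig4 = absv(-3) = 3

Second demand — change propagation:
  sig4: re-runs because src2 -3->-9; new result 9.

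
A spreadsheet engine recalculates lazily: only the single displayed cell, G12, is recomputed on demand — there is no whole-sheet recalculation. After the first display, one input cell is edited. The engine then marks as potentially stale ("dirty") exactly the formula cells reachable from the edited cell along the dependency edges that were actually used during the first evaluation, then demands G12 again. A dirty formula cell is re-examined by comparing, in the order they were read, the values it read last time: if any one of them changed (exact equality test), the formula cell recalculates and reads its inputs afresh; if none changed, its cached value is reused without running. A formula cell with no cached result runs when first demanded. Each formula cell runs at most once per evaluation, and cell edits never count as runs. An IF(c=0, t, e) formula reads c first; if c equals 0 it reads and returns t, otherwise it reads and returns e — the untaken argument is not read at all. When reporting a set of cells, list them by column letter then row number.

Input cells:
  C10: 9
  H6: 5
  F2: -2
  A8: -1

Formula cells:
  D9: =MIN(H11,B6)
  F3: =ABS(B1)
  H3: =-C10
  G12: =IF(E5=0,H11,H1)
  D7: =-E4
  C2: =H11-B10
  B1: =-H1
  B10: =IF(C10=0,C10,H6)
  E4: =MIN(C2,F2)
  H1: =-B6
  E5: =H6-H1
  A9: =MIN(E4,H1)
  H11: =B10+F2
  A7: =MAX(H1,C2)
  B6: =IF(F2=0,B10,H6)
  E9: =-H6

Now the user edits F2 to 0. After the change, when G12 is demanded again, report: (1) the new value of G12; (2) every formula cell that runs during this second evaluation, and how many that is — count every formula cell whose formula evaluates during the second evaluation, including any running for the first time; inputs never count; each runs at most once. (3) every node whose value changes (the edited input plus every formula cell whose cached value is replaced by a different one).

New value of G12: -5.
Formula cells that run: B6, B10 — 2 in total.
Values that change: F2.
Key observation: a condition flipped, so demand reaches new nodes — B10 runs for the first time.

First evaluation (everything demanded from the output):
  B6 = IF(F2=0: F2=-2 -> else branch H6) = 5
  H1 = -(5) = -5
  E5 = 5 - -5 = 10
  G12 = IF(E5=0: E5=10 -> else branch H1) = -5

Propagation after the edit:
  B10: demanded for the first time — runs, produces 5.
  B6: runs — F2 -2->0; result 5 (same value as before).
  H1: checked — values it read are unchanged (B6 unchanged); reused cached -5 without running.
  E5: checked — values it read are unchanged (H6 unchanged, H1 unchanged); reused cached 10 without running.
  G12: checked — values it read are unchanged (E5 unchanged, H1 unchanged); reused cached -5 without running.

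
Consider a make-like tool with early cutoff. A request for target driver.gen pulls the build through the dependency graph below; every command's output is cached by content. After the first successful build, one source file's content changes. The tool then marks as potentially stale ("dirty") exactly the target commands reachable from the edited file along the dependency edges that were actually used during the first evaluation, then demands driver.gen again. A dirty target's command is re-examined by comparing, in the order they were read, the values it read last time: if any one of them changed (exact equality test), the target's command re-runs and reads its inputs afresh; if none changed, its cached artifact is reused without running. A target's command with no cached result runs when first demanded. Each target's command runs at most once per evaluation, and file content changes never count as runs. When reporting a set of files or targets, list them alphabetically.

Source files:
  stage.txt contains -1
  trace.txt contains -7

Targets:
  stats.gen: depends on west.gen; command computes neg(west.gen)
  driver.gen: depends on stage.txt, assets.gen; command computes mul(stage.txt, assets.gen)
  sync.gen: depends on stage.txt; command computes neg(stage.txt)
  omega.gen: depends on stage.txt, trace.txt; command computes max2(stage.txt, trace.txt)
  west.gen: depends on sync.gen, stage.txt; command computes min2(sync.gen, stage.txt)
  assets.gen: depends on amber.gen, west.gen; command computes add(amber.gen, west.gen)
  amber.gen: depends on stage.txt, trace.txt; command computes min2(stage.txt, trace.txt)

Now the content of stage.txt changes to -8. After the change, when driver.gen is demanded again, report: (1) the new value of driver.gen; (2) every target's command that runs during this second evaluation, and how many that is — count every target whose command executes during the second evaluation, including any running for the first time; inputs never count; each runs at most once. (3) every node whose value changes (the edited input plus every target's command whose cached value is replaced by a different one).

First demand of the output computes:
  amber.gen = min2(-1, -7) = -7
  sync.gen = neg(-1) = 1
  west.gen = min2(1, -1) = -1
  assets.gen = add(-7, -1) = -8
  driver.gen = mul(-1, -8) = 8

After the edit, cleaning proceeds:
  amber.gen: a read changed (stage.txt -1->-8) — executes, giving -8.
  sync.gen: a read changed (stage.txt -1->-8) — executes, giving 8.
  west.gen: a read changed (sync.gen 1->8; stage.txt -1->-8) — executes, giving -8.
  assets.gen: a read changed (amber.gen -7->-8; west.gen -1->-8) — executes, giving -16.
  driver.gen: a read changed (stage.txt -1->-8; assets.gen -8->-16) — executes, giving 128.

Demanding driver.gen again yields 128.
5 target commands run: amber.gen, assets.gen, driver.gen, sync.gen, west.gen.
The nodes whose values change: amber.gen, assets.gen, driver.gen, stage.txt, sync.gen, west.gen.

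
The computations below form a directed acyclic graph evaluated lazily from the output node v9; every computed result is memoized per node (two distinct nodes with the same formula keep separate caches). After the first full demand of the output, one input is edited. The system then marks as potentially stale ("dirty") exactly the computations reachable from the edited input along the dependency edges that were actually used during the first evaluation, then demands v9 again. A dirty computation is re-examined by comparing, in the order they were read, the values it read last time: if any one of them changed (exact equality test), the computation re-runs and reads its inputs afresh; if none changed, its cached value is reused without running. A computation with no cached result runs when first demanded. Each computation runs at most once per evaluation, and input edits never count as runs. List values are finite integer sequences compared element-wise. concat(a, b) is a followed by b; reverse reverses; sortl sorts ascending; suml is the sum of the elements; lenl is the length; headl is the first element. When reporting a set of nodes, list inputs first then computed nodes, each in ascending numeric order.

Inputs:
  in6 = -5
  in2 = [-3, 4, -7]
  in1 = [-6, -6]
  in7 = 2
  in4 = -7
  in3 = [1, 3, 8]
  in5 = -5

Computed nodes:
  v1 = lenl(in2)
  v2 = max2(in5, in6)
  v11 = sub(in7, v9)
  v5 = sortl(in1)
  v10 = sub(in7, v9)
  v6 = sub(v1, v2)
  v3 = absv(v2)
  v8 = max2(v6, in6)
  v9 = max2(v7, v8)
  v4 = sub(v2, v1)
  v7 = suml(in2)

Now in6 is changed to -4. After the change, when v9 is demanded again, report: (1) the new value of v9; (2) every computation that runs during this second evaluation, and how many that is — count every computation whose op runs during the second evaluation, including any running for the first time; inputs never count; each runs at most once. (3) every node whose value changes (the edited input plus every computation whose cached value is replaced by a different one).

First demand of the output computes:
  v1 = lenl([-3, 4, -7]) = 3
  v2 = max2(-5, -5) = -5
  v6 = sub(3, -5) = 8
  v7 = suml([-3, 4, -7]) = -6
  v8 = max2(8, -5) = 8
  v9 = max2(-6, 8) = 8

After the edit, cleaning proceeds:
  v2: a read changed (in6 -5->-4) — executes, giving -4.
  v6: a read changed (v2 -5->-4) — executes, giving 7.
  v8: a read changed (v6 8->7; in6 -5->-4) — executes, giving 7.
  v9: a read changed (v8 8->7) — executes, giving 7.

Demanding v9 again yields 7.
4 computations run: v2, v6, v8, v9.
The nodes whose values change: in6, v2, v6, v8, v9.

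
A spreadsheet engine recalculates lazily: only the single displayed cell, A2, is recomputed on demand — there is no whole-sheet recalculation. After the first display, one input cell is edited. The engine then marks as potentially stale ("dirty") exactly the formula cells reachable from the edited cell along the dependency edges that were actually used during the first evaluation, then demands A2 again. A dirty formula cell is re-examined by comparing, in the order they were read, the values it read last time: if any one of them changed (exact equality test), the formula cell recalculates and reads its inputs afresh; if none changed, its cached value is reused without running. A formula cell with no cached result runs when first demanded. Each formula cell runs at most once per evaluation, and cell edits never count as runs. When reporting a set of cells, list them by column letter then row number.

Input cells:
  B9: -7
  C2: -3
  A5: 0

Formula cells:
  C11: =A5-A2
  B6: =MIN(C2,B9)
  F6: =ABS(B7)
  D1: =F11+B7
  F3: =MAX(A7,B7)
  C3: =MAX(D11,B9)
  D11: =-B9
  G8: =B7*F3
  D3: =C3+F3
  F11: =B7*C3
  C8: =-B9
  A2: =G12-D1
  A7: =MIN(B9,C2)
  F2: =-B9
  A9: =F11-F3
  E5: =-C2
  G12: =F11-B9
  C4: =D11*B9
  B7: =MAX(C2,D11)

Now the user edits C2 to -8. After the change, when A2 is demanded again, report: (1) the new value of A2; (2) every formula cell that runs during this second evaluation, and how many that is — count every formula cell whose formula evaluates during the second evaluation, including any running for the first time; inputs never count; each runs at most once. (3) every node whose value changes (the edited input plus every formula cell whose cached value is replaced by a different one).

New value of A2: 0.
Formula cells that run: B7 — 1 in total.
Values that change: C2.
Key observation: the change is absorbed at B7 — it re-runs but produces the same value, and the output's value is unchanged.

First evaluation (everything demanded from the output):
  D11 = -(-7) = 7
  B7 = MAX(-3, 7) = 7
  C3 = MAX(7, -7) = 7
  F11 = 7 * 7 = 49
  D1 = 49 + 7 = 56
  G12 = 49 - -7 = 56
  A2 = 56 - 56 = 0

Propagation after the edit:
  B7: runs — C2 -3->-8; result 7 (same value as before).
  F11: checked — values it read are unchanged (B7 unchanged, C3 unchanged); reused cached 49 without running.
  D1: checked — values it read are unchanged (F11 unchanged, B7 unchanged); reused cached 56 without running.
  G12: checked — values it read are unchanged (F11 unchanged, B9 unchanged); reused cached 56 without running.
  A2: checked — values it read are unchanged (G12 unchanged, D1 unchanged); reused cached 0 without running.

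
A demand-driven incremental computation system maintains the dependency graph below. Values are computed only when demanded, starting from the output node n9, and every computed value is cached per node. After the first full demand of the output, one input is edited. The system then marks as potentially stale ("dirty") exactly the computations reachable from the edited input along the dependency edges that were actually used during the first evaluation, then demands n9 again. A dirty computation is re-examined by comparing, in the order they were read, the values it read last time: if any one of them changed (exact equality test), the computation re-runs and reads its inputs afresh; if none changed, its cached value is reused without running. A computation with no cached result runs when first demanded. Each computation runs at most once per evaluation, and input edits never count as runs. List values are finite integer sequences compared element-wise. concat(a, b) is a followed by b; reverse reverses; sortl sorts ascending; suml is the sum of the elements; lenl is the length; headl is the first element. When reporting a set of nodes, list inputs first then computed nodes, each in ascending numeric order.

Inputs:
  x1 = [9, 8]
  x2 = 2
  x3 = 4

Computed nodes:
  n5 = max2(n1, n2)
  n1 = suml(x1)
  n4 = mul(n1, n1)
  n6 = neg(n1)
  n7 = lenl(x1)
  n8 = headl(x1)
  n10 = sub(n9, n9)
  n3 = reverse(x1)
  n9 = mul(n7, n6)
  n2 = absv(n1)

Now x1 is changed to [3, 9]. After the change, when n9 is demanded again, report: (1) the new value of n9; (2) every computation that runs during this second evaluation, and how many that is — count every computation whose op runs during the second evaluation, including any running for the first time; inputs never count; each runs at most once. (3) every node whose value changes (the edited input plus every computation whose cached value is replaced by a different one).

New value of n9: -24.
Computations that run: n1, n6, n7, n9 — 4 in total.
Values that change: x1, n1, n6, n9.

First evaluation (everything demanded from the output):
  n1 = suml([9, 8]) = 17
  n6 = neg(17) = -17
  n7 = lenl([9, 8]) = 2
  n9 = mul(2, -17) = -34

Propagation after the edit:
  n1: runs — x1 [9, 8]->[3, 9]; result 12.
  n6: runs — n1 17->12; result -12.
  n7: runs — x1 [9, 8]->[3, 9]; result 2 (same value as before).
  n9: runs — n6 -17->-12; result -24.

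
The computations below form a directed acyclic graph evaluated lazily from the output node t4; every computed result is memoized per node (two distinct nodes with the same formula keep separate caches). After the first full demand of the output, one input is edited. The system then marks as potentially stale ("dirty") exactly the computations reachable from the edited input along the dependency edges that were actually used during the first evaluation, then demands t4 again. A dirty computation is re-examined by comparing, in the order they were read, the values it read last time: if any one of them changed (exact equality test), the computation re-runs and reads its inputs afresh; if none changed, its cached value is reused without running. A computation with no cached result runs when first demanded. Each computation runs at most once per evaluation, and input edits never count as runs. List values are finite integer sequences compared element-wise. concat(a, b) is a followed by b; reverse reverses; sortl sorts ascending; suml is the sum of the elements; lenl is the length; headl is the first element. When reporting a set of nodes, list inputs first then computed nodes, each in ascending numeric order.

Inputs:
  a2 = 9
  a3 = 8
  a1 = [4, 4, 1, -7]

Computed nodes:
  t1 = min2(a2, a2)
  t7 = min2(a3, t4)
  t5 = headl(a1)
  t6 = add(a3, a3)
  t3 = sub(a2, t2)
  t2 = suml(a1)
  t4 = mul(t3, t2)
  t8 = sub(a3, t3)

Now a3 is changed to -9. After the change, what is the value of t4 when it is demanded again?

First demand of the output computes:
  t2 = suml([4, 4, 1, -7]) = 2
  t3 = sub(9, 2) = 7
  t4 = mul(7, 2) = 14

After the edit, cleaning proceeds:
  a3 only reaches undemanded nodes; the second demand re-runs nothing.

Note the shortcut — a3 feeds only undemanded nodes, so no recomputation happens.

Demanding t4 again yields 14.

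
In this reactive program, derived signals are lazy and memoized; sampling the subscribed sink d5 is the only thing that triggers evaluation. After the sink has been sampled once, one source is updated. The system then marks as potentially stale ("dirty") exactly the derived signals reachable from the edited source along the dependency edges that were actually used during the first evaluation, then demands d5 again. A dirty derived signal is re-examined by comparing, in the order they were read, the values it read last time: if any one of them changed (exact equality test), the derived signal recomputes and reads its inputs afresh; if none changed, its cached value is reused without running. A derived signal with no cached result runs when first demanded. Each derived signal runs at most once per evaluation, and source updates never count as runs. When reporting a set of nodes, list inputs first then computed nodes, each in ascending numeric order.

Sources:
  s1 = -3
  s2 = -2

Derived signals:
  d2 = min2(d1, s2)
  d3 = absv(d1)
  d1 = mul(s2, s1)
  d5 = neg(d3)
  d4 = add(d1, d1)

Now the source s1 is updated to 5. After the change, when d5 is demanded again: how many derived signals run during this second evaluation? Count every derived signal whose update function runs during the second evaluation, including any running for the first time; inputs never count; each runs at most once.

First demand of the output computes:
  d1 = mul(-2, -3) = 6
  d3 = absv(6) = 6
  d5 = neg(6) = -6

After the edit, cleaning proceeds:
  d1: a read changed (s1 -3->5) — executes, giving -10.
  d3: a read changed (d1 6->-10) — executes, giving 10.
  d5: a read changed (d3 6->10) — executes, giving -10.

3 derived signals run: d1, d3, d5.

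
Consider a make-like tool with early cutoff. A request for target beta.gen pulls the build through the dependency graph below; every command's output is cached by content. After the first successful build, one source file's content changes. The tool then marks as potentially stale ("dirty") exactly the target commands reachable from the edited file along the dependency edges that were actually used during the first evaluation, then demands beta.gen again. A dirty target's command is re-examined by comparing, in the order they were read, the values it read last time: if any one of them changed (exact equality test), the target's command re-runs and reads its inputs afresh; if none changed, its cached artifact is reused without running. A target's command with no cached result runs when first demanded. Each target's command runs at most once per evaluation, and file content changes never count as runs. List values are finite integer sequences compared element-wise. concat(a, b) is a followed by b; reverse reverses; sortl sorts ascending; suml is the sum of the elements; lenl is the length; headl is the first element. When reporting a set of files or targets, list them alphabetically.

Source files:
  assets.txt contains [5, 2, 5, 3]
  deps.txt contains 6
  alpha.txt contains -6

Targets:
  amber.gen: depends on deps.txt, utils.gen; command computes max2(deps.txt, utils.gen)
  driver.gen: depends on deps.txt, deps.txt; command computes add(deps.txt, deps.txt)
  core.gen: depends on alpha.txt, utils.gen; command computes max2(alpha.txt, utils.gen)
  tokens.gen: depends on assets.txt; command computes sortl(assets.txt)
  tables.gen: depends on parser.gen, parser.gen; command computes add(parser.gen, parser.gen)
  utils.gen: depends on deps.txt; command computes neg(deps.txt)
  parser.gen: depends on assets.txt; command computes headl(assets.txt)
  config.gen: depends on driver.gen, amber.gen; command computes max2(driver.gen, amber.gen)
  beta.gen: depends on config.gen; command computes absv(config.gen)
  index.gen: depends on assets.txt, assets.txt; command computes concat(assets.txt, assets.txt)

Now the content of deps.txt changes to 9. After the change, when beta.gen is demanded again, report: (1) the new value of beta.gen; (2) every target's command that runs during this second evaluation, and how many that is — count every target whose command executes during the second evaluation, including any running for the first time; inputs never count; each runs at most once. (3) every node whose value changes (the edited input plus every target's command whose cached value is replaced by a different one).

Demanding beta.gen again yields 18.
5 target commands run: amber.gen, beta.gen, config.gen, driver.gen, utils.gen.
The nodes whose values change: amber.gen, beta.gen, config.gen, deps.txt, driver.gen, utils.gen.

First demand of the output computes:
  driver.gen = add(6, 6) = 12
  utils.gen = neg(6) = -6
  amber.gen = max2(6, -6) = 6
  config.gen = max2(12, 6) = 12
  beta.gen = absv(12) = 12

After the edit, cleaning proceeds:
  driver.gen: a read changed (deps.txt 6->9; deps.txt 6->9) — executes, giving 18.
  utils.gen: a read changed (deps.txt 6->9) — executes, giving -9.
  amber.gen: a read changed (deps.txt 6->9; utils.gen -6->-9) — executes, giving 9.
  config.gen: a read changed (driver.gen 12->18; amber.gen 6->9) — executes, giving 18.
  beta.gen: a read changed (config.gen 12->18) — executes, giving 18.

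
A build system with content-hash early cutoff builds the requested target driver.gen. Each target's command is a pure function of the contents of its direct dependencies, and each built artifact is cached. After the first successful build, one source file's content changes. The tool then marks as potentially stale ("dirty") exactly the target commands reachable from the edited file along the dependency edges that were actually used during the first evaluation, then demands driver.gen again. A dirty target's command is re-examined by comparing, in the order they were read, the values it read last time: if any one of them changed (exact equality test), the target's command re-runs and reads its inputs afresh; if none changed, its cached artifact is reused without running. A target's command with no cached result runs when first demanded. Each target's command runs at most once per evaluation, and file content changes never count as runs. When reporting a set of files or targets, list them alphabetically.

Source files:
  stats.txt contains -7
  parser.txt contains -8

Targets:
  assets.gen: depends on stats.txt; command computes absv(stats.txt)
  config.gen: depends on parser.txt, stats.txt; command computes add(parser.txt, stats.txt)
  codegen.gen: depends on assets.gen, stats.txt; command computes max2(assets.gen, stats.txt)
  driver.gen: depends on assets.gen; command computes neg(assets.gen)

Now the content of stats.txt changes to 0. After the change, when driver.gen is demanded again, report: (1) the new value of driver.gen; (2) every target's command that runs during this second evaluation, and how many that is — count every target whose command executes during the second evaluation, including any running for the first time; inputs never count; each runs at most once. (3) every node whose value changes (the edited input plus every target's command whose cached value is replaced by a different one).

First evaluation (everything demanded from the output):
  assets.gen = absv(-7) = 7
  driver.gen = neg(7) = -7

Propagation after the edit:
  assets.gen: runs — stats.txt -7->0; result 0.
  driver.gen: runs — assets.gen 7->0; result 0.

New value of driver.gen: 0.
Target commands that run: assets.gen, driver.gen — 2 in total.
Values that change: assets.gen, driver.gen, stats.txt.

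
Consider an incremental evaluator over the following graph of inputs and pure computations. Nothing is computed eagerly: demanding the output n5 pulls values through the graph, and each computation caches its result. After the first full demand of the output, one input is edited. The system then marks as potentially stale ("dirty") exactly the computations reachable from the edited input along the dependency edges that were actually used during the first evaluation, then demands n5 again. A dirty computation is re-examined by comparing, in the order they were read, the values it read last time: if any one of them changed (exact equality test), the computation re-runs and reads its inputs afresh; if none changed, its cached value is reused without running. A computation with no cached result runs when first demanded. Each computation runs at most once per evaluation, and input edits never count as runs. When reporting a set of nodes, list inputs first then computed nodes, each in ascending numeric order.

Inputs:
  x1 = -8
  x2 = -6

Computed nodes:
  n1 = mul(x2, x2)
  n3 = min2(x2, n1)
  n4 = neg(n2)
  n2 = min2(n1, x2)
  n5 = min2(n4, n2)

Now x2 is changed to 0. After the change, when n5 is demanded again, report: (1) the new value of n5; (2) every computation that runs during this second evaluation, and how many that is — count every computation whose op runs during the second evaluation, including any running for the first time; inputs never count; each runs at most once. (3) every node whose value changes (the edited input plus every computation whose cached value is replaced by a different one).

Initial pass — values computed on the first demand:
  n1 = mul(-6, -6) = 36
  n2 = min2(36, -6) = -6
  n4 = neg(-6) = 6
  n5 = min2(6, -6) = -6

Second demand — change propagation:
  n1: re-runs because x2 -6->0; x2 -6->0; new result 0.
  n2: re-runs because n1 36->0; x2 -6->0; new result 0.
  n4: re-runs because n2 -6->0; new result 0.
  n5: re-runs because n4 6->0; n2 -6->0; new result 0.

n5 now evaluates to 0.
Run set: n1, n2, n4, n5 (4 run).
Changed values: x2, n1, n2, n4, n5.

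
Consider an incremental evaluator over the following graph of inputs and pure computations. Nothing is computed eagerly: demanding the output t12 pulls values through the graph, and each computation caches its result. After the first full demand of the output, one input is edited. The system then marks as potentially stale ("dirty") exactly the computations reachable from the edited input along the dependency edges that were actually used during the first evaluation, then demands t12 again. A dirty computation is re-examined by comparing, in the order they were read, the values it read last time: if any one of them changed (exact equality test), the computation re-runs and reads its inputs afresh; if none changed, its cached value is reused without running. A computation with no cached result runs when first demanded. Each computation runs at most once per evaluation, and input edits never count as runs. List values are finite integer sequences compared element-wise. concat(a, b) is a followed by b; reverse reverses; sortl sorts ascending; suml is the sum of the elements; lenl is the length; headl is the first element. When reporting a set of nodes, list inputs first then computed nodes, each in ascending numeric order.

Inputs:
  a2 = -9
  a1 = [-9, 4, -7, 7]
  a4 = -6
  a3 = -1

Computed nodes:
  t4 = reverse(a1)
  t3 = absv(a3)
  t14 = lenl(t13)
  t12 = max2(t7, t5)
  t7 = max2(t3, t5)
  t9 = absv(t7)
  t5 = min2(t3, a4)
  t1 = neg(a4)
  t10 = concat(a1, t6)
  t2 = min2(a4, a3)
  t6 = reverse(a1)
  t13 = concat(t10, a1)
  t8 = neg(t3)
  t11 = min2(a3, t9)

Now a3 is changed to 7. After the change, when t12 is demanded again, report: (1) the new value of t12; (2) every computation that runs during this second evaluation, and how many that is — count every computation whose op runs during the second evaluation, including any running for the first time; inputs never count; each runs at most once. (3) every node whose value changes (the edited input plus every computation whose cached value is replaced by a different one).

Initial pass — values computed on the first demand:
  t3 = absv(-1) = 1
  t5 = min2(1, -6) = -6
  t7 = max2(1, -6) = 1
  t12 = max2(1, -6) = 1

Second demand — change propagation:
  t3: re-runs because a3 -1->7; new result 7.
  t5: re-runs because t3 1->7; new result -6 (unchanged).
  t7: re-runs because t3 1->7; new result 7.
  t12: re-runs because t7 1->7; new result 7.

t12 now evaluates to 7.
Run set: t3, t5, t7, t12 (4 run).
Changed values: a3, t3, t7, t12.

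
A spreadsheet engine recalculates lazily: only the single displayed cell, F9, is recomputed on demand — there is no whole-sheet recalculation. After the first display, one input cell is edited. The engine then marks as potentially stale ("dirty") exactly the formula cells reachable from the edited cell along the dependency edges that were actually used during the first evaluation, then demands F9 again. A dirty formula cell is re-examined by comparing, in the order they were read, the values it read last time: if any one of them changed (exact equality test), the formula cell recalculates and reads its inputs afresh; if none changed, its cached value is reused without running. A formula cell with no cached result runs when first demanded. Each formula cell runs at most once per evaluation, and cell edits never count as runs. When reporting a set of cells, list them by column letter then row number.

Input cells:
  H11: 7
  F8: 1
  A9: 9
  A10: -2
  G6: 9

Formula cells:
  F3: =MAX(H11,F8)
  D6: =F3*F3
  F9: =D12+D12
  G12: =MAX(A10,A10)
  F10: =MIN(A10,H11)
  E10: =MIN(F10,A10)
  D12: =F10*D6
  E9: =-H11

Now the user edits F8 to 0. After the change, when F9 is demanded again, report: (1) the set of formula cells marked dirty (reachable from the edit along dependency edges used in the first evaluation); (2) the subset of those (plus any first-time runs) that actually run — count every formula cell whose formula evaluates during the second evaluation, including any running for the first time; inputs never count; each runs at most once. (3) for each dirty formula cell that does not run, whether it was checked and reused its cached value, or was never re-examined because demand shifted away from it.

First evaluation (everything demanded from the output):
  F3 = MAX(7, 1) = 7
  D6 = 7 * 7 = 49
  F10 = MIN(-2, 7) = -2
  D12 = -2 * 49 = -98
  F9 = -98 + -98 = -196

Propagation after the edit:
  F3: runs — F8 1->0; result 7 (same value as before).
  D6: checked — values it read are unchanged (F3 unchanged, F3 unchanged); reused cached 49 without running.
  D12: checked — values it read are unchanged (F10 unchanged, D6 unchanged); reused cached -98 without running.
  F9: checked — values it read are unchanged (D12 unchanged, D12 unchanged); reused cached -196 without running.

Key observation: the change is absorbed at F3 — it re-runs but produces the same value, and the output's value is unchanged.

Marked dirty: D6, D12, F3, F9.
Formula cells that run: F3 — 1 in total.
Checked but reused from cache: D6, D12, F9.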